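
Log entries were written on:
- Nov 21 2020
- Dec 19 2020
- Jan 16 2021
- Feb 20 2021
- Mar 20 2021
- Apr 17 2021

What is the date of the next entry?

All dates are Saturdays, 28, 28, 35, 28, 28 days apart.
Specifically, the 3rd Saturday of each month.
May 2021 — 3rd Saturday is May 15 2021.

May 15 2021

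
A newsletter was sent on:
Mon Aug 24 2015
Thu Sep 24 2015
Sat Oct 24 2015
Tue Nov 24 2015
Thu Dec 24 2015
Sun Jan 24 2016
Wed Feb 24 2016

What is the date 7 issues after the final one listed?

Sat Sep 24 2016

The day-of-month is always 24 (31, 30, 31, 30, 31, 31 days between events).
So this recurs on the 24th of each month.
March 2016: Thu Mar 24 2016.
Next: April 2016 → Sun Apr 24 2016.
Next: May 2016 → Tue May 24 2016.
Next: June 2016 → Fri Jun 24 2016.
Next: July 2016 → Sun Jul 24 2016.
August 2016: Wed Aug 24 2016.
Next: September 2016 → Sat Sep 24 2016.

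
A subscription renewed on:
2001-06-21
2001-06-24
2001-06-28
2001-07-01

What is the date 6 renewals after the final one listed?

2001-07-22

Every event lands on a Thursday or Sunday (gaps cycle 3, 4, 3).
So the schedule is: every Thursday and Sunday.
Next Thursday: 2001-07-05.
Next Sunday: 2001-07-08.
Next Thursday: 2001-07-12.
The following Sunday is 2001-07-15.
Next Thursday: 2001-07-19.
Next Sunday: 2001-07-22.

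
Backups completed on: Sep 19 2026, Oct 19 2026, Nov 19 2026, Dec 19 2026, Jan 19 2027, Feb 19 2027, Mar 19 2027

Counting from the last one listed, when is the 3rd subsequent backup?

Jun 19 2027

Each date is the 19th; the gaps (30, 31, 30, 31, 31, 28) track the month lengths.
The rule is the 19th of each month.
Next: April 2027 → Apr 19 2027.
Next: May 2027 → May 19 2027.
Next: June 2027 → Jun 19 2027.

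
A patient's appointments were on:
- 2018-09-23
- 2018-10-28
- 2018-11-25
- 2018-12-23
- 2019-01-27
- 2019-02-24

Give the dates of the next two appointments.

These are Sundays at 28- or 35-day spacing (35, 28, 28, 35, 28).
The pattern: 4th Sunday of the month.
March 2019 — 4th Sunday is 2019-03-24.
4th Sunday of April 2019: 2019-04-28.

2019-03-24, 2019-04-28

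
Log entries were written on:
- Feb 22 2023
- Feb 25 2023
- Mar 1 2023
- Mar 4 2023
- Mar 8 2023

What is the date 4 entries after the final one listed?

The gap pattern 3, 4, 3, 4 repeats every 2 events.
These are the Wednesdays and Saturdays of each week.
The following Saturday is Mar 11 2023.
Next Wednesday: Mar 15 2023.
The following Saturday is Mar 18 2023.
Next Wednesday: Mar 22 2023.

Mar 22 2023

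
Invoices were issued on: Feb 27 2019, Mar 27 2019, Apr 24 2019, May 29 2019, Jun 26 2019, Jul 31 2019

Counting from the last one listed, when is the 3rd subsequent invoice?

Oct 30 2019

All Wednesdays; the gaps (28, 28, 35, 28, 35) vary with month length.
This is the last Wednesday of each month.
Last Wednesday of August 2019: Aug 28 2019.
September 2019 ends with Wednesday Sep 25 2019.
Last Wednesday of October 2019: Oct 30 2019.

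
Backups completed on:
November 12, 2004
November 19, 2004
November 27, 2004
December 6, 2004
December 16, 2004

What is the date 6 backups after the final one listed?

March 7, 2005

Intervals are 7, 8, 9, 10 days — an arithmetic progression with common difference 1.
Next gap: 11 days. December 16, 2004 + 11 days = December 27, 2004.
Next gap: 12 days. December 27, 2004 + 12 days = January 8, 2005.
Next gap: 13 days. January 8, 2005 + 13 days = January 21, 2005.
Next gap: 14 days. January 21, 2005 + 14 days = February 4, 2005.
Next gap: 15 days. February 4, 2005 + 15 days = February 19, 2005.
Next gap: 16 days. February 19, 2005 + 16 days = March 7, 2005.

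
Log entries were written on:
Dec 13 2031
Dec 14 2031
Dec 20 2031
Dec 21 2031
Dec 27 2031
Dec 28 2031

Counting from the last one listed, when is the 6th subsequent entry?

Every event lands on a Saturday or Sunday (gaps cycle 1, 6, 1, 6, 1).
So the schedule is: every Saturday and Sunday.
The following Saturday is Jan 3 2032.
The following Sunday is Jan 4 2032.
The following Saturday is Jan 10 2032.
Next Sunday: Jan 11 2032.
The following Saturday is Jan 17 2032.
The following Sunday is Jan 18 2032.

Jan 18 2032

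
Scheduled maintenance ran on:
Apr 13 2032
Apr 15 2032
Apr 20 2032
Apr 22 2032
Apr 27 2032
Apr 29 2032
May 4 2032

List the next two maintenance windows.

The gap pattern 2, 5, 2, 5, 2, 5 repeats every 2 events.
These are the Tuesdays and Thursdays of each week.
Next Thursday: May 6 2032.
Next Tuesday: May 11 2032.

May 6 2032, May 11 2032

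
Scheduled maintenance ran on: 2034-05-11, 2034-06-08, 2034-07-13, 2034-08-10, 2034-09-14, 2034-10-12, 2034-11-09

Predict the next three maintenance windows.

Gaps: 28, 35, 28, 35, 28, 28 days — a mix of 28 and 35. Every date is a Thursday.
Each is the 2nd Thursday of its month.
2nd Thursday of December 2034: 2034-12-14.
January 2035 — 2nd Thursday is 2035-01-11.
2nd Thursday of February 2035: 2035-02-08.

2034-12-14, 2035-01-11, 2035-02-08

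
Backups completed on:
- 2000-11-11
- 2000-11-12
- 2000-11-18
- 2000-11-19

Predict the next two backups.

Gaps: 1, 6, 1 days — not constant, but cyclic with period 2.
The events fall on every Saturday and Sunday.
Next Saturday: 2000-11-25.
The following Sunday is 2000-11-26.

2000-11-25, 2000-11-26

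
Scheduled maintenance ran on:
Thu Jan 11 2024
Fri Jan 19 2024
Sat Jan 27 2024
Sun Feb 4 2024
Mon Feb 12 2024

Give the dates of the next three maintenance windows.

Tue Feb 20 2024, Wed Feb 28 2024, Thu Mar 7 2024

Every event comes 8 days after the last (8, 8, 8, 8).
Mon Feb 12 2024 + 8 days = Tue Feb 20 2024.
Tue Feb 20 2024 + 8 days = Wed Feb 28 2024.
Wed Feb 28 2024 + 8 days = Thu Mar 7 2024.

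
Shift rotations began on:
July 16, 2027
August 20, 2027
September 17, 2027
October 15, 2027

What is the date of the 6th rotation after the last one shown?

April 21, 2028

All dates are Fridays, 35, 28, 28 days apart.
Specifically, the 3rd Friday of each month.
3rd Friday of November 2027: November 19, 2027.
3rd Friday of December 2027: December 17, 2027.
3rd Friday of January 2028: January 21, 2028.
February 2028 — 3rd Friday is February 18, 2028.
March 2028 — 3rd Friday is March 17, 2028.
April 2028 — 3rd Friday is April 21, 2028.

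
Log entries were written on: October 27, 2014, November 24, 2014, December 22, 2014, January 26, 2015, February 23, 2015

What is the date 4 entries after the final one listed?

These are Mondays at 28- or 35-day spacing (28, 28, 35, 28).
The pattern: 4th Monday of the month.
4th Monday of March 2015: March 23, 2015.
4th Monday of April 2015: April 27, 2015.
4th Monday of May 2015: May 25, 2015.
June 2015 — 4th Monday is June 22, 2015.

June 22, 2015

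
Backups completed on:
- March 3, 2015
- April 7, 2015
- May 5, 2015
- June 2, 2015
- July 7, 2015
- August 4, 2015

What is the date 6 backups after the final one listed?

Gaps: 35, 28, 28, 35, 28 days — a mix of 28 and 35. Every date is a Tuesday.
Each is the 1st Tuesday of its month.
1st Tuesday of September 2015: September 1, 2015.
1st Tuesday of October 2015: October 6, 2015.
1st Tuesday of November 2015: November 3, 2015.
1st Tuesday of December 2015: December 1, 2015.
1st Tuesday of January 2016: January 5, 2016.
1st Tuesday of February 2016: February 2, 2016.

February 2, 2016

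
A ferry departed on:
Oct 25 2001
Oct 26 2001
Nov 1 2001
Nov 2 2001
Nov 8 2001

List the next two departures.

Nov 9 2001, Nov 15 2001

The gap pattern 1, 6, 1, 6 repeats every 2 events.
These are the Thursdays and Fridays of each week.
The following Friday is Nov 9 2001.
The following Thursday is Nov 15 2001.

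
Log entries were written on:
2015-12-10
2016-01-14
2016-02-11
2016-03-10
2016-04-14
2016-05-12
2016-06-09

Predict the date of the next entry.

Gaps: 35, 28, 28, 35, 28, 28 days — a mix of 28 and 35. Every date is a Thursday.
Each is the 2nd Thursday of its month.
July 2016 — 2nd Thursday is 2016-07-14.

2016-07-14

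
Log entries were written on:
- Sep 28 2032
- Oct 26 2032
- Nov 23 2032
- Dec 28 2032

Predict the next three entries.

Gaps: 28, 28, 35 days — a mix of 28 and 35. Every date is a Tuesday.
Each is the 4th Tuesday of its month.
4th Tuesday of January 2033: Jan 25 2033.
4th Tuesday of February 2033: Feb 22 2033.
March 2033 — 4th Tuesday is Mar 22 2033.

Jan 25 2033, Feb 22 2033, Mar 22 2033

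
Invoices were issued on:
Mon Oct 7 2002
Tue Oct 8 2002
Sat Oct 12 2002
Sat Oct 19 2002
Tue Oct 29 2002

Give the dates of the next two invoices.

Mon Nov 11 2002, Wed Nov 27 2002

Intervals are 1, 4, 7, 10 days — an arithmetic progression with common difference 3.
Next gap: 13 days. Tue Oct 29 2002 + 13 days = Mon Nov 11 2002.
Next gap: 16 days. Mon Nov 11 2002 + 16 days = Wed Nov 27 2002.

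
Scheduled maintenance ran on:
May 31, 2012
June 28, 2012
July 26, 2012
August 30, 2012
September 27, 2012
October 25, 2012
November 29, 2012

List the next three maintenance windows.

These are Thursdays with 28, 28, 35, 28, 28, 35-day gaps.
Each is the final Thursday of its month — May 31, 2012 is past the 28th, so '4th Thursday' doesn't fit.
Last Thursday of December 2012: December 27, 2012.
Last Thursday of January 2013: January 31, 2013.
February 2013 ends with Thursday February 28, 2013.

December 27, 2012; January 31, 2013; February 28, 2013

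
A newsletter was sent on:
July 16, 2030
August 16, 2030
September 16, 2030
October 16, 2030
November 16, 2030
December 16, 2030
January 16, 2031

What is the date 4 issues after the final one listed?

May 16, 2031

The day-of-month is always 16 (31, 31, 30, 31, 30, 31 days between events).
So this recurs on the 16th of each month.
Next: February 2031 → February 16, 2031.
Next: March 2031 → March 16, 2031.
Next: April 2031 → April 16, 2031.
May 2031: May 16, 2031.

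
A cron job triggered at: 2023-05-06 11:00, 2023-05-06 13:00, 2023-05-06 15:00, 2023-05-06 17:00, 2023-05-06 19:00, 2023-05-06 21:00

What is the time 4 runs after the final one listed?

The interval is a steady 2 hours (2, 2, 2, 2, 2).
2023-05-06 21:00 + 2 h = 2023-05-06 23:00.
2023-05-06 23:00 + 2 h = 2023-05-07 01:00.
2023-05-07 01:00 + 2 h = 2023-05-07 03:00.
2023-05-07 03:00 + 2 h = 2023-05-07 05:00.

2023-05-07 05:00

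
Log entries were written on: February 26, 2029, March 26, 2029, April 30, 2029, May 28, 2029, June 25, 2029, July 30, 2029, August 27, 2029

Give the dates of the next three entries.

All Mondays; the gaps (28, 35, 28, 28, 35, 28) vary with month length.
This is the last Monday of each month.
September 2029 ends with Monday September 24, 2029.
Last Monday of October 2029: October 29, 2029.
November 2029 ends with Monday November 26, 2029.

September 24, 2029; October 29, 2029; November 26, 2029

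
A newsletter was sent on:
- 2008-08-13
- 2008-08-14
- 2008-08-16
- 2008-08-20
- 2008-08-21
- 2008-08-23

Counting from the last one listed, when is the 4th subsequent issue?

The gap pattern 1, 2, 4, 1, 2 repeats every 3 events.
These are the Wednesdays, Thursdays and Saturdays of each week.
The following Wednesday is 2008-08-27.
The following Thursday is 2008-08-28.
Next Saturday: 2008-08-30.
The following Wednesday is 2008-09-03.

2008-09-03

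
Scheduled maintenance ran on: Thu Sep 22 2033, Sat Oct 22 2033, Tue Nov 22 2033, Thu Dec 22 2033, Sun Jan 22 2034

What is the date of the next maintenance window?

Each date is the 22nd; the gaps (30, 31, 30, 31) track the month lengths.
The rule is the 22nd of each month.
Next: February 2034 → Wed Feb 22 2034.

Wed Feb 22 2034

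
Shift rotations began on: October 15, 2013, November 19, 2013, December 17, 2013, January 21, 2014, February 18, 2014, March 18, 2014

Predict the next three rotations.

April 15, 2014; May 20, 2014; June 17, 2014

All dates are Tuesdays, 35, 28, 35, 28, 28 days apart.
Specifically, the 3rd Tuesday of each month.
3rd Tuesday of April 2014: April 15, 2014.
3rd Tuesday of May 2014: May 20, 2014.
June 2014 — 3rd Tuesday is June 17, 2014.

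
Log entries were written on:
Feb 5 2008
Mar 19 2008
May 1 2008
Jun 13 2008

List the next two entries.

Every event comes 43 days after the last (43, 43, 43).
Jun 13 2008 + 43 days = Jul 26 2008.
Jul 26 2008 + 43 days = Sep 7 2008.

Jul 26 2008, Sep 7 2008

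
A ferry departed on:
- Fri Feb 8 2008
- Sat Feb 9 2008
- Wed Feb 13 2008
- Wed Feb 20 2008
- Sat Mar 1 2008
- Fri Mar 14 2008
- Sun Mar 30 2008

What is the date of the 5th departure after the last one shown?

Sat Aug 2 2008

The spacing grows by 3 each time: 1, 4, 7, 10, 13, 16 days.
Next gap: 19 days. Sun Mar 30 2008 + 19 days = Fri Apr 18 2008.
Next gap: 22 days. Fri Apr 18 2008 + 22 days = Sat May 10 2008.
Next gap: 25 days. Sat May 10 2008 + 25 days = Wed Jun 4 2008.
Next gap: 28 days. Wed Jun 4 2008 + 28 days = Wed Jul 2 2008.
Next gap: 31 days. Wed Jul 2 2008 + 31 days = Sat Aug 2 2008.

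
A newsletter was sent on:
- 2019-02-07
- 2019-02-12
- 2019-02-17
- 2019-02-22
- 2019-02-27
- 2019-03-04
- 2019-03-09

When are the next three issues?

Every event comes 5 days after the last (5, 5, 5, 5, 5, 5).
2019-03-09 + 5 days = 2019-03-14.
2019-03-14 + 5 days = 2019-03-19.
2019-03-19 + 5 days = 2019-03-24.

2019-03-14, 2019-03-19, 2019-03-24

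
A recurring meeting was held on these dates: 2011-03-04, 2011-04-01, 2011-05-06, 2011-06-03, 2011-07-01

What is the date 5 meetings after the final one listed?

All dates are Fridays, 28, 35, 28, 28 days apart.
Specifically, the 1st Friday of each month.
August 2011 — 1st Friday is 2011-08-05.
1st Friday of September 2011: 2011-09-02.
1st Friday of October 2011: 2011-10-07.
November 2011 — 1st Friday is 2011-11-04.
1st Friday of December 2011: 2011-12-02.

2011-12-02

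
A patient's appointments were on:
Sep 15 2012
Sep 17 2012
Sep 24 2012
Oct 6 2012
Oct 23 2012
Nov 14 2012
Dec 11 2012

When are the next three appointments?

Jan 12 2013, Feb 18 2013, Apr 1 2013

Gaps: 2, 7, 12, 17, 22, 27 days — each gap is 5 larger than the previous one.
Next gap: 32 days. Dec 11 2012 + 32 days = Jan 12 2013.
Next gap: 37 days. Jan 12 2013 + 37 days = Feb 18 2013.
Next gap: 42 days. Feb 18 2013 + 42 days = Apr 1 2013.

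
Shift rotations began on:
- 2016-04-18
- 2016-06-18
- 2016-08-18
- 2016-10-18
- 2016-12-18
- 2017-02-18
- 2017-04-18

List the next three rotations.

2017-06-18, 2017-08-18, 2017-10-18

Each date is the 18th; the gaps (61, 61, 61, 61, 62, 59) track the month lengths.
The rule is the 18th of every 2 months.
June 2017: 2017-06-18.
Next: August 2017 → 2017-08-18.
October 2017: 2017-10-18.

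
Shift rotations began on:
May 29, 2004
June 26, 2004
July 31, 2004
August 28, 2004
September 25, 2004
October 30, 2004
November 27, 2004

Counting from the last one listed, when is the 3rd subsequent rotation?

February 26, 2005

Every date is a Saturday; gaps 28, 35, 28, 28, 35, 28 days.
Each is the last Saturday of its month (at least one falls on the 29th or later, ruling out '4th Saturday').
Last Saturday of December 2004: December 25, 2004.
Last Saturday of January 2005: January 29, 2005.
Last Saturday of February 2005: February 26, 2005.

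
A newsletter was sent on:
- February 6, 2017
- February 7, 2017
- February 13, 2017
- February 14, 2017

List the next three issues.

February 20, 2017; February 21, 2017; February 27, 2017

Every event lands on a Monday or Tuesday (gaps cycle 1, 6, 1).
So the schedule is: every Monday and Tuesday.
The following Monday is February 20, 2017.
The following Tuesday is February 21, 2017.
Next Monday: February 27, 2017.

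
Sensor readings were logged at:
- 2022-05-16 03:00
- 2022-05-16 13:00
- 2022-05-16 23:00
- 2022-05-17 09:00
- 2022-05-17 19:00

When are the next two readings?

Spacing: 10, 10, 10, 10 h — constant 10 h.
2022-05-17 19:00 + 10 h = 2022-05-18 05:00.
2022-05-18 05:00 + 10 h = 2022-05-18 15:00.

2022-05-18 05:00, 2022-05-18 15:00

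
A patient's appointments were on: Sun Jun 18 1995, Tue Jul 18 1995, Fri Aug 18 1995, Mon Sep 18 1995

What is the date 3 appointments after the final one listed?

Mon Dec 18 1995

Gaps: 30, 31, 31 days — not constant. Every event is on the 18th of the month.
Pattern: the 18th of each month.
October 1995: Wed Oct 18 1995.
Next: November 1995 → Sat Nov 18 1995.
December 1995: Mon Dec 18 1995.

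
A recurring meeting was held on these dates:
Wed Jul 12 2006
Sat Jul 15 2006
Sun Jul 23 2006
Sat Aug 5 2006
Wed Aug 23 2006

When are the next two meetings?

The spacing grows by 5 each time: 3, 8, 13, 18 days.
Next gap: 23 days. Wed Aug 23 2006 + 23 days = Fri Sep 15 2006.
Next gap: 28 days. Fri Sep 15 2006 + 28 days = Fri Oct 13 2006.

Fri Sep 15 2006, Fri Oct 13 2006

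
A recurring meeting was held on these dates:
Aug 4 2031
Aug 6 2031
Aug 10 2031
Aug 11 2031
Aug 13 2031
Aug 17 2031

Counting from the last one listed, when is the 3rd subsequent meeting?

Aug 24 2031

Gaps: 2, 4, 1, 2, 4 days — not constant, but cyclic with period 3.
The events fall on every Monday, Wednesday and Sunday.
The following Monday is Aug 18 2031.
Next Wednesday: Aug 20 2031.
The following Sunday is Aug 24 2031.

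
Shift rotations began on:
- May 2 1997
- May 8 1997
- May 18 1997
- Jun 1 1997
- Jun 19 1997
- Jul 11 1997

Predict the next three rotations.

Gaps: 6, 10, 14, 18, 22 days — each gap is 4 larger than the previous one.
Next gap: 26 days. Jul 11 1997 + 26 days = Aug 6 1997.
Next gap: 30 days. Aug 6 1997 + 30 days = Sep 5 1997.
Next gap: 34 days. Sep 5 1997 + 34 days = Oct 9 1997.

Aug 6 1997, Sep 5 1997, Oct 9 1997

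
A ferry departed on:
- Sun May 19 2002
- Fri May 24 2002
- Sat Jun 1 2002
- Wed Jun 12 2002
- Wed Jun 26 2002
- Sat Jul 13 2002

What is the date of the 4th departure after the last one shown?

The spacing grows by 3 each time: 5, 8, 11, 14, 17 days.
Next gap: 20 days. Sat Jul 13 2002 + 20 days = Fri Aug 2 2002.
Next gap: 23 days. Fri Aug 2 2002 + 23 days = Sun Aug 25 2002.
Next gap: 26 days. Sun Aug 25 2002 + 26 days = Fri Sep 20 2002.
Next gap: 29 days. Fri Sep 20 2002 + 29 days = Sat Oct 19 2002.

Sat Oct 19 2002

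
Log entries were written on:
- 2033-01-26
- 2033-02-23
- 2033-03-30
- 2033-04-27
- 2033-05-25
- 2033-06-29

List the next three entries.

2033-07-27, 2033-08-31, 2033-09-28

All Wednesdays; the gaps (28, 35, 28, 28, 35) vary with month length.
This is the last Wednesday of each month.
Last Wednesday of July 2033: 2033-07-27.
August 2033 ends with Wednesday 2033-08-31.
Last Wednesday of September 2033: 2033-09-28.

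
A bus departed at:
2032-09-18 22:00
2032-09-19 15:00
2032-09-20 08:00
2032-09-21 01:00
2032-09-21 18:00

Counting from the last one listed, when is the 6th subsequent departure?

Spacing: 17, 17, 17, 17 h — constant 17 h.
2032-09-21 18:00 + 17 h = 2032-09-22 11:00.
2032-09-22 11:00 + 17 h = 2032-09-23 04:00.
2032-09-23 04:00 + 17 h = 2032-09-23 21:00.
2032-09-23 21:00 + 17 h = 2032-09-24 14:00.
2032-09-24 14:00 + 17 h = 2032-09-25 07:00.
2032-09-25 07:00 + 17 h = 2032-09-26 00:00.

2032-09-26 00:00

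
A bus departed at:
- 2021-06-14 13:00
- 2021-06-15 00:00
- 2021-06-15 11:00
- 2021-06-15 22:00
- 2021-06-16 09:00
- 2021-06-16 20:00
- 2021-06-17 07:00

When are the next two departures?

2021-06-17 18:00, 2021-06-18 05:00

The interval is a steady 11 hours (11, 11, 11, 11, 11, 11).
2021-06-17 07:00 + 11 h = 2021-06-17 18:00.
2021-06-17 18:00 + 11 h = 2021-06-18 05:00.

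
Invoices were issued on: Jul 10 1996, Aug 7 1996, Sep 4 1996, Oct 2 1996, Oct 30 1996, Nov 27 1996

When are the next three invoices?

Gaps between consecutive events: 28, 28, 28, 28, 28 days — a constant 28-day interval.
Nov 27 1996 + 28 days = Dec 25 1996.
Dec 25 1996 + 28 days = Jan 22 1997.
Jan 22 1997 + 28 days = Feb 19 1997.

Dec 25 1996, Jan 22 1997, Feb 19 1997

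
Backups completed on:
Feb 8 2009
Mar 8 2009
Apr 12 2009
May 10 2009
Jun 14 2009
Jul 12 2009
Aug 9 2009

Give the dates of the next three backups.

Sep 13 2009, Oct 11 2009, Nov 8 2009

All dates are Sundays, 28, 35, 28, 35, 28, 28 days apart.
Specifically, the 2nd Sunday of each month.
2nd Sunday of September 2009: Sep 13 2009.
2nd Sunday of October 2009: Oct 11 2009.
2nd Sunday of November 2009: Nov 8 2009.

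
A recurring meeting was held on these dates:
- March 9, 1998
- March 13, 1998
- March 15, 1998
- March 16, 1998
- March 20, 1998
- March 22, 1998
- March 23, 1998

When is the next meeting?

The gap pattern 4, 2, 1, 4, 2, 1 repeats every 3 events.
These are the Mondays, Fridays and Sundays of each week.
The following Friday is March 27, 1998.

March 27, 1998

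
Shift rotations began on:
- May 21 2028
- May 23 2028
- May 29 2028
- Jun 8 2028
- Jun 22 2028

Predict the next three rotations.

Gaps: 2, 6, 10, 14 days — each gap is 4 larger than the previous one.
Next gap: 18 days. Jun 22 2028 + 18 days = Jul 10 2028.
Next gap: 22 days. Jul 10 2028 + 22 days = Aug 1 2028.
Next gap: 26 days. Aug 1 2028 + 26 days = Aug 27 2028.

Jul 10 2028, Aug 1 2028, Aug 27 2028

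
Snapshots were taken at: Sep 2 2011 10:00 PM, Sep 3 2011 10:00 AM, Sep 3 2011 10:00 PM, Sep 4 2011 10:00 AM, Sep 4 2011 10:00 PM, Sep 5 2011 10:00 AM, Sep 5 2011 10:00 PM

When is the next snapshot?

Sep 6 2011 10:00 AM

The interval is a steady 12 hours (12, 12, 12, 12, 12, 12).
Sep 5 2011 10:00 PM + 12 h = Sep 6 2011 10:00 AM.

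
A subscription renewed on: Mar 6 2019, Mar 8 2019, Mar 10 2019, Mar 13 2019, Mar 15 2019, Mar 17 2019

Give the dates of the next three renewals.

Gaps: 2, 2, 3, 2, 2 days — not constant, but cyclic with period 3.
The events fall on every Wednesday, Friday and Sunday.
The following Wednesday is Mar 20 2019.
Next Friday: Mar 22 2019.
The following Sunday is Mar 24 2019.

Mar 20 2019, Mar 22 2019, Mar 24 2019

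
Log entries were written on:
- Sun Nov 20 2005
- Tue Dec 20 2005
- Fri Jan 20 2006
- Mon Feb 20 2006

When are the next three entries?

Gaps: 30, 31, 31 days — not constant. Every event is on the 20th of the month.
Pattern: the 20th of each month.
Next: March 2006 → Mon Mar 20 2006.
Next: April 2006 → Thu Apr 20 2006.
May 2006: Sat May 20 2006.

Mon Mar 20 2006, Thu Apr 20 2006, Sat May 20 2006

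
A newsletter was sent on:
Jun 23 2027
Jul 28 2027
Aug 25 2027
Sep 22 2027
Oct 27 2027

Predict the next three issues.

Gaps: 35, 28, 28, 35 days — a mix of 28 and 35. Every date is a Wednesday.
Each is the 4th Wednesday of its month.
4th Wednesday of November 2027: Nov 24 2027.
4th Wednesday of December 2027: Dec 22 2027.
4th Wednesday of January 2028: Jan 26 2028.

Nov 24 2027, Dec 22 2027, Jan 26 2028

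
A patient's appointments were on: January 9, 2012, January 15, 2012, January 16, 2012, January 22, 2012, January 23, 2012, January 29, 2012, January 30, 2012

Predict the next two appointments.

The gap pattern 6, 1, 6, 1, 6, 1 repeats every 2 events.
These are the Mondays and Sundays of each week.
Next Sunday: February 5, 2012.
The following Monday is February 6, 2012.

February 5, 2012; February 6, 2012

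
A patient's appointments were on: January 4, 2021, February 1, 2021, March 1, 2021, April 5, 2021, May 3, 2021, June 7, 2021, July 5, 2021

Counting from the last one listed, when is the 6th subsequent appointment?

January 3, 2022

Gaps: 28, 28, 35, 28, 35, 28 days — a mix of 28 and 35. Every date is a Monday.
Each is the 1st Monday of its month.
August 2021 — 1st Monday is August 2, 2021.
September 2021 — 1st Monday is September 6, 2021.
October 2021 — 1st Monday is October 4, 2021.
November 2021 — 1st Monday is November 1, 2021.
1st Monday of December 2021: December 6, 2021.
1st Monday of January 2022: January 3, 2022.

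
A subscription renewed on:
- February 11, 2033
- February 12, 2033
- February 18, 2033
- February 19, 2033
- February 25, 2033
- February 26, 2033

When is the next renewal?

Gaps: 1, 6, 1, 6, 1 days — not constant, but cyclic with period 2.
The events fall on every Friday and Saturday.
The following Friday is March 4, 2033.

March 4, 2033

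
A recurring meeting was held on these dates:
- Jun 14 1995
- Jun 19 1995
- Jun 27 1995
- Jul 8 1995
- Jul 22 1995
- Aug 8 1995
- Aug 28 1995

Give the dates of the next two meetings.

Sep 20 1995, Oct 16 1995

Intervals are 5, 8, 11, 14, 17, 20 days — an arithmetic progression with common difference 3.
Next gap: 23 days. Aug 28 1995 + 23 days = Sep 20 1995.
Next gap: 26 days. Sep 20 1995 + 26 days = Oct 16 1995.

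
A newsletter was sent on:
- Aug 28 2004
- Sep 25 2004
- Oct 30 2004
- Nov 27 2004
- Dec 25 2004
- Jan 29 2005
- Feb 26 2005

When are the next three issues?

Every date is a Saturday; gaps 28, 35, 28, 28, 35, 28 days.
Each is the last Saturday of its month (at least one falls on the 29th or later, ruling out '4th Saturday').
Last Saturday of March 2005: Mar 26 2005.
April 2005 ends with Saturday Apr 30 2005.
Last Saturday of May 2005: May 28 2005.

Mar 26 2005, Apr 30 2005, May 28 2005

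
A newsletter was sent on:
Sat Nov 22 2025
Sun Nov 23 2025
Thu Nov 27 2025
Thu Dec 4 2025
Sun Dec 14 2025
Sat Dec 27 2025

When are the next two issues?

Intervals are 1, 4, 7, 10, 13 days — an arithmetic progression with common difference 3.
Next gap: 16 days. Sat Dec 27 2025 + 16 days = Mon Jan 12 2026.
Next gap: 19 days. Mon Jan 12 2026 + 19 days = Sat Jan 31 2026.

Mon Jan 12 2026, Sat Jan 31 2026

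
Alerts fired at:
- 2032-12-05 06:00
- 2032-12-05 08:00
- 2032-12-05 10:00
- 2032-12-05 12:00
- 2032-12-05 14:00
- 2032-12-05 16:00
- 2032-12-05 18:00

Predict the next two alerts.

Gaps: 2, 2, 2, 2, 2, 2 hours — each event is 2 hours after the previous one.
2032-12-05 18:00 + 2 h = 2032-12-05 20:00.
2032-12-05 20:00 + 2 h = 2032-12-05 22:00.

2032-12-05 20:00, 2032-12-05 22:00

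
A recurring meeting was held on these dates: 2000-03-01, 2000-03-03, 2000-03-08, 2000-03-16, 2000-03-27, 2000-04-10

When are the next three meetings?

2000-04-27, 2000-05-17, 2000-06-09

Gaps: 2, 5, 8, 11, 14 days — each gap is 3 larger than the previous one.
Next gap: 17 days. 2000-04-10 + 17 days = 2000-04-27.
Next gap: 20 days. 2000-04-27 + 20 days = 2000-05-17.
Next gap: 23 days. 2000-05-17 + 23 days = 2000-06-09.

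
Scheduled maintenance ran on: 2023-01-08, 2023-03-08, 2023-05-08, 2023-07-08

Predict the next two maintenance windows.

2023-09-08, 2023-11-08

Each date is the 8th; the gaps (59, 61, 61) track the month lengths.
The rule is the 8th of every 2 months.
Next: September 2023 → 2023-09-08.
Next: November 2023 → 2023-11-08.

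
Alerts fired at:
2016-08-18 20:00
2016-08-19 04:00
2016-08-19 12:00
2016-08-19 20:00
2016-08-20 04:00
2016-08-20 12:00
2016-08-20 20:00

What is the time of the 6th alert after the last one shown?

2016-08-22 20:00

Gaps: 8, 8, 8, 8, 8, 8 hours — each event is 8 hours after the previous one.
2016-08-20 20:00 + 8 h = 2016-08-21 04:00.
2016-08-21 04:00 + 8 h = 2016-08-21 12:00.
2016-08-21 12:00 + 8 h = 2016-08-21 20:00.
2016-08-21 20:00 + 8 h = 2016-08-22 04:00.
2016-08-22 04:00 + 8 h = 2016-08-22 12:00.
2016-08-22 12:00 + 8 h = 2016-08-22 20:00.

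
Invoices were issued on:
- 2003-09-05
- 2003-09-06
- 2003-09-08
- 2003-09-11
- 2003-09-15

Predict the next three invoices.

2003-09-20, 2003-09-26, 2003-10-03

The spacing grows by 1 each time: 1, 2, 3, 4 days.
Next gap: 5 days. 2003-09-15 + 5 days = 2003-09-20.
Next gap: 6 days. 2003-09-20 + 6 days = 2003-09-26.
Next gap: 7 days. 2003-09-26 + 7 days = 2003-10-03.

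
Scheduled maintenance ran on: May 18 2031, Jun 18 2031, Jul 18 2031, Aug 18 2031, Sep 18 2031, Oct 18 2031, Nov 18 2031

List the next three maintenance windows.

Each date is the 18th; the gaps (31, 30, 31, 31, 30, 31) track the month lengths.
The rule is the 18th of each month.
December 2031: Dec 18 2031.
January 2032: Jan 18 2032.
February 2032: Feb 18 2032.

Dec 18 2031, Jan 18 2032, Feb 18 2032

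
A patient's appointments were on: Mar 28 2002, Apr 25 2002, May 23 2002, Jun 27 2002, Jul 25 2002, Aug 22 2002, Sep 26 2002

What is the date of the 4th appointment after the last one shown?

Gaps: 28, 28, 35, 28, 28, 35 days — a mix of 28 and 35. Every date is a Thursday.
Each is the 4th Thursday of its month.
4th Thursday of October 2002: Oct 24 2002.
November 2002 — 4th Thursday is Nov 28 2002.
4th Thursday of December 2002: Dec 26 2002.
4th Thursday of January 2003: Jan 23 2003.

Jan 23 2003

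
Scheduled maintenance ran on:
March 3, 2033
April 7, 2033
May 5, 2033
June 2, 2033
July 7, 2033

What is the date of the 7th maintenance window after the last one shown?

All dates are Thursdays, 35, 28, 28, 35 days apart.
Specifically, the 1st Thursday of each month.
August 2033 — 1st Thursday is August 4, 2033.
1st Thursday of September 2033: September 1, 2033.
1st Thursday of October 2033: October 6, 2033.
1st Thursday of November 2033: November 3, 2033.
December 2033 — 1st Thursday is December 1, 2033.
1st Thursday of January 2034: January 5, 2034.
February 2034 — 1st Thursday is February 2, 2034.

February 2, 2034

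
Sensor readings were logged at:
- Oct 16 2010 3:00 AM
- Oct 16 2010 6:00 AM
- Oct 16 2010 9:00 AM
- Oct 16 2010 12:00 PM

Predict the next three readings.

Spacing: 3, 3, 3 h — constant 3 h.
Oct 16 2010 12:00 PM + 3 h = Oct 16 2010 3:00 PM.
Oct 16 2010 3:00 PM + 3 h = Oct 16 2010 6:00 PM.
Oct 16 2010 6:00 PM + 3 h = Oct 16 2010 9:00 PM.

Oct 16 2010 3:00 PM, Oct 16 2010 6:00 PM, Oct 16 2010 9:00 PM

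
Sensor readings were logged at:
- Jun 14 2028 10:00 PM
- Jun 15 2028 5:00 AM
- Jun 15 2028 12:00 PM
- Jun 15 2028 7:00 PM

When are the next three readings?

Jun 16 2028 2:00 AM, Jun 16 2028 9:00 AM, Jun 16 2028 4:00 PM

Spacing: 7, 7, 7 h — constant 7 h.
Jun 15 2028 7:00 PM + 7 h = Jun 16 2028 2:00 AM.
Jun 16 2028 2:00 AM + 7 h = Jun 16 2028 9:00 AM.
Jun 16 2028 9:00 AM + 7 h = Jun 16 2028 4:00 PM.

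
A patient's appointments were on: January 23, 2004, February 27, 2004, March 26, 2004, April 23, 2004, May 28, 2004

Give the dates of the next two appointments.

June 25, 2004; July 23, 2004

All dates are Fridays, 35, 28, 28, 35 days apart.
Specifically, the 4th Friday of each month.
June 2004 — 4th Friday is June 25, 2004.
July 2004 — 4th Friday is July 23, 2004.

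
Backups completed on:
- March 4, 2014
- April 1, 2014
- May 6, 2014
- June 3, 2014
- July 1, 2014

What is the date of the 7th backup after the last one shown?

February 3, 2015

All dates are Tuesdays, 28, 35, 28, 28 days apart.
Specifically, the 1st Tuesday of each month.
1st Tuesday of August 2014: August 5, 2014.
1st Tuesday of September 2014: September 2, 2014.
October 2014 — 1st Tuesday is October 7, 2014.
November 2014 — 1st Tuesday is November 4, 2014.
1st Tuesday of December 2014: December 2, 2014.
1st Tuesday of January 2015: January 6, 2015.
1st Tuesday of February 2015: February 3, 2015.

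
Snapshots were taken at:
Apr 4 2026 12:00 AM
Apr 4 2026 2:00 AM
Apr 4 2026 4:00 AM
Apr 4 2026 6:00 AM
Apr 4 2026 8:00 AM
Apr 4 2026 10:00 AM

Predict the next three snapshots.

Apr 4 2026 12:00 PM, Apr 4 2026 2:00 PM, Apr 4 2026 4:00 PM

Spacing: 2, 2, 2, 2, 2 h — constant 2 h.
Apr 4 2026 10:00 AM + 2 h = Apr 4 2026 12:00 PM.
Apr 4 2026 12:00 PM + 2 h = Apr 4 2026 2:00 PM.
Apr 4 2026 2:00 PM + 2 h = Apr 4 2026 4:00 PM.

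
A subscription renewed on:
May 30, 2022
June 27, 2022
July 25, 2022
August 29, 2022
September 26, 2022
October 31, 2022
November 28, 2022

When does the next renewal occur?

December 26, 2022

These are Mondays with 28, 28, 35, 28, 35, 28-day gaps.
Each is the final Monday of its month — May 30, 2022 is past the 28th, so '4th Monday' doesn't fit.
Last Monday of December 2022: December 26, 2022.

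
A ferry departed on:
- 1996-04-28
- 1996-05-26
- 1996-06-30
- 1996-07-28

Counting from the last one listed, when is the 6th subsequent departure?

These are Sundays with 28, 35, 28-day gaps.
Each is the final Sunday of its month — 1996-06-30 is past the 28th, so '4th Sunday' doesn't fit.
Last Sunday of August 1996: 1996-08-25.
September 1996 ends with Sunday 1996-09-29.
Last Sunday of October 1996: 1996-10-27.
Last Sunday of November 1996: 1996-11-24.
Last Sunday of December 1996: 1996-12-29.
January 1997 ends with Sunday 1997-01-26.

1997-01-26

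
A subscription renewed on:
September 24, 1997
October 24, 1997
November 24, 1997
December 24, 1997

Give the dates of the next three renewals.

January 24, 1998; February 24, 1998; March 24, 1998

Each date is the 24th; the gaps (30, 31, 30) track the month lengths.
The rule is the 24th of each month.
January 1998: January 24, 1998.
February 1998: February 24, 1998.
March 1998: March 24, 1998.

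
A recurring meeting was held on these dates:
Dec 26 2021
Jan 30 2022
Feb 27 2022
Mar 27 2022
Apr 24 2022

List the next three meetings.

May 29 2022, Jun 26 2022, Jul 31 2022

These are Sundays with 35, 28, 28, 28-day gaps.
Each is the final Sunday of its month — Jan 30 2022 is past the 28th, so '4th Sunday' doesn't fit.
Last Sunday of May 2022: May 29 2022.
Last Sunday of June 2022: Jun 26 2022.
July 2022 ends with Sunday Jul 31 2022.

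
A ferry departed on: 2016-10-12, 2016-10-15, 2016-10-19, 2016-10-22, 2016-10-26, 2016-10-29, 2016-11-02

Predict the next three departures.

Every event lands on a Wednesday or Saturday (gaps cycle 3, 4, 3, 4, 3, 4).
So the schedule is: every Wednesday and Saturday.
Next Saturday: 2016-11-05.
Next Wednesday: 2016-11-09.
Next Saturday: 2016-11-12.

2016-11-05, 2016-11-09, 2016-11-12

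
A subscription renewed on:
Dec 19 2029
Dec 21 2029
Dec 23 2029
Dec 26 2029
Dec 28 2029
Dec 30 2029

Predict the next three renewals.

Jan 2 2030, Jan 4 2030, Jan 6 2030

Gaps: 2, 2, 3, 2, 2 days — not constant, but cyclic with period 3.
The events fall on every Wednesday, Friday and Sunday.
Next Wednesday: Jan 2 2030.
Next Friday: Jan 4 2030.
The following Sunday is Jan 6 2030.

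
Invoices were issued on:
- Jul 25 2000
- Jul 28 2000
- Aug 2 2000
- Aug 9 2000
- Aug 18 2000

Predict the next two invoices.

The spacing grows by 2 each time: 3, 5, 7, 9 days.
Next gap: 11 days. Aug 18 2000 + 11 days = Aug 29 2000.
Next gap: 13 days. Aug 29 2000 + 13 days = Sep 11 2000.

Aug 29 2000, Sep 11 2000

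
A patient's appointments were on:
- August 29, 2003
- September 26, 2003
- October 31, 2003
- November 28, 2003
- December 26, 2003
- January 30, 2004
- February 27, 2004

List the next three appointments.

March 26, 2004; April 30, 2004; May 28, 2004

All Fridays; the gaps (28, 35, 28, 28, 35, 28) vary with month length.
This is the last Friday of each month.
March 2004 ends with Friday March 26, 2004.
April 2004 ends with Friday April 30, 2004.
May 2004 ends with Friday May 28, 2004.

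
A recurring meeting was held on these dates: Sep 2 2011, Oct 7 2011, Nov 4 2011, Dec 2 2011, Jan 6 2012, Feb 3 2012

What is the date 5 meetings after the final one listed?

Jul 6 2012

Gaps: 35, 28, 28, 35, 28 days — a mix of 28 and 35. Every date is a Friday.
Each is the 1st Friday of its month.
March 2012 — 1st Friday is Mar 2 2012.
1st Friday of April 2012: Apr 6 2012.
May 2012 — 1st Friday is May 4 2012.
1st Friday of June 2012: Jun 1 2012.
1st Friday of July 2012: Jul 6 2012.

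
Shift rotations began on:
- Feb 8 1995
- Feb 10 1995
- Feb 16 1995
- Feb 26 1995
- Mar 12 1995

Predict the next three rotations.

Gaps: 2, 6, 10, 14 days — each gap is 4 larger than the previous one.
Next gap: 18 days. Mar 12 1995 + 18 days = Mar 30 1995.
Next gap: 22 days. Mar 30 1995 + 22 days = Apr 21 1995.
Next gap: 26 days. Apr 21 1995 + 26 days = May 17 1995.

Mar 30 1995, Apr 21 1995, May 17 1995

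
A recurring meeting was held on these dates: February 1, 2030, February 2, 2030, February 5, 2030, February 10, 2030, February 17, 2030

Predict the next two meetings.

February 26, 2030; March 9, 2030

The spacing grows by 2 each time: 1, 3, 5, 7 days.
Next gap: 9 days. February 17, 2030 + 9 days = February 26, 2030.
Next gap: 11 days. February 26, 2030 + 11 days = March 9, 2030.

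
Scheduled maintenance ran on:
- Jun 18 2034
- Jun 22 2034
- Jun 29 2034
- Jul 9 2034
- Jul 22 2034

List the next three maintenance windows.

Gaps: 4, 7, 10, 13 days — each gap is 3 larger than the previous one.
Next gap: 16 days. Jul 22 2034 + 16 days = Aug 7 2034.
Next gap: 19 days. Aug 7 2034 + 19 days = Aug 26 2034.
Next gap: 22 days. Aug 26 2034 + 22 days = Sep 17 2034.

Aug 7 2034, Aug 26 2034, Sep 17 2034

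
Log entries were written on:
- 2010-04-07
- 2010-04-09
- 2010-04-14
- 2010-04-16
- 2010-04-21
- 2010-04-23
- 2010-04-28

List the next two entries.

2010-04-30, 2010-05-05

The gap pattern 2, 5, 2, 5, 2, 5 repeats every 2 events.
These are the Wednesdays and Fridays of each week.
Next Friday: 2010-04-30.
Next Wednesday: 2010-05-05.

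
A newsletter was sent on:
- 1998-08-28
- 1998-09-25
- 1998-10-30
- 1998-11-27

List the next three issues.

1998-12-25, 1999-01-29, 1999-02-26

All Fridays; the gaps (28, 35, 28) vary with month length.
This is the last Friday of each month.
December 1998 ends with Friday 1998-12-25.
Last Friday of January 1999: 1999-01-29.
Last Friday of February 1999: 1999-02-26.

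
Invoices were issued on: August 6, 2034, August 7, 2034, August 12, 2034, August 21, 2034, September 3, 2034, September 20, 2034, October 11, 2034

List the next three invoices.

Gaps: 1, 5, 9, 13, 17, 21 days — each gap is 4 larger than the previous one.
Next gap: 25 days. October 11, 2034 + 25 days = November 5, 2034.
Next gap: 29 days. November 5, 2034 + 29 days = December 4, 2034.
Next gap: 33 days. December 4, 2034 + 33 days = January 6, 2035.

November 5, 2034; December 4, 2034; January 6, 2035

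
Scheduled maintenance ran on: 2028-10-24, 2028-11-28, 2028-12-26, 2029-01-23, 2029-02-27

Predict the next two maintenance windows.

2029-03-27, 2029-04-24

These are Tuesdays at 28- or 35-day spacing (35, 28, 28, 35).
The pattern: 4th Tuesday of the month.
March 2029 — 4th Tuesday is 2029-03-27.
4th Tuesday of April 2029: 2029-04-24.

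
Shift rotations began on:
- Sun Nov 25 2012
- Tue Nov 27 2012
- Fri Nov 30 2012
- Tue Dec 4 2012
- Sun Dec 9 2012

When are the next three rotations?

Intervals are 2, 3, 4, 5 days — an arithmetic progression with common difference 1.
Next gap: 6 days. Sun Dec 9 2012 + 6 days = Sat Dec 15 2012.
Next gap: 7 days. Sat Dec 15 2012 + 7 days = Sat Dec 22 2012.
Next gap: 8 days. Sat Dec 22 2012 + 8 days = Sun Dec 30 2012.

Sat Dec 15 2012, Sat Dec 22 2012, Sun Dec 30 2012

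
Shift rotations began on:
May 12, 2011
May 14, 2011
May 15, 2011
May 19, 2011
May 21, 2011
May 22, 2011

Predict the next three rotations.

Gaps: 2, 1, 4, 2, 1 days — not constant, but cyclic with period 3.
The events fall on every Thursday, Saturday and Sunday.
Next Thursday: May 26, 2011.
Next Saturday: May 28, 2011.
Next Sunday: May 29, 2011.

May 26, 2011; May 28, 2011; May 29, 2011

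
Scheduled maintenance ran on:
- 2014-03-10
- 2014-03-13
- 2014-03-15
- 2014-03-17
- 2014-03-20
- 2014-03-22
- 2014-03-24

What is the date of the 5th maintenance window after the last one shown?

The gap pattern 3, 2, 2, 3, 2, 2 repeats every 3 events.
These are the Mondays, Thursdays and Saturdays of each week.
Next Thursday: 2014-03-27.
Next Saturday: 2014-03-29.
The following Monday is 2014-03-31.
Next Thursday: 2014-04-03.
The following Saturday is 2014-04-05.

2014-04-05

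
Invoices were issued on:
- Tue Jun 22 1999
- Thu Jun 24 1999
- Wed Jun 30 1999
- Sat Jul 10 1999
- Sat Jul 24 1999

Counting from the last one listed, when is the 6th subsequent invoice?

Sat Jan 8 2000

Gaps: 2, 6, 10, 14 days — each gap is 4 larger than the previous one.
Next gap: 18 days. Sat Jul 24 1999 + 18 days = Wed Aug 11 1999.
Next gap: 22 days. Wed Aug 11 1999 + 22 days = Thu Sep 2 1999.
Next gap: 26 days. Thu Sep 2 1999 + 26 days = Tue Sep 28 1999.
Next gap: 30 days. Tue Sep 28 1999 + 30 days = Thu Oct 28 1999.
Next gap: 34 days. Thu Oct 28 1999 + 34 days = Wed Dec 1 1999.
Next gap: 38 days. Wed Dec 1 1999 + 38 days = Sat Jan 8 2000.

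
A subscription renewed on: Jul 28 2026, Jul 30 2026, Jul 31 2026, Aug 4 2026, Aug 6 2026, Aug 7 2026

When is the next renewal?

The gap pattern 2, 1, 4, 2, 1 repeats every 3 events.
These are the Tuesdays, Thursdays and Fridays of each week.
Next Tuesday: Aug 11 2026.

Aug 11 2026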